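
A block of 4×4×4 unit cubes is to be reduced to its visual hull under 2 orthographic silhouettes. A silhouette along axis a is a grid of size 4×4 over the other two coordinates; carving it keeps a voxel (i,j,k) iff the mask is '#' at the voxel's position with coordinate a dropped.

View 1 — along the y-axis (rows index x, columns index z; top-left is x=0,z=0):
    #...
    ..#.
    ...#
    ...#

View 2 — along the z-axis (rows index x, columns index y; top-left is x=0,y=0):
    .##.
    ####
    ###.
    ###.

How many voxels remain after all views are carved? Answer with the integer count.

12 voxels

start: 4×4×4 = 64 voxels
V1 y: intersect with XZ mask (4 set) -- 16 left
V2 z: intersect with XY mask (12 set) -- 12 left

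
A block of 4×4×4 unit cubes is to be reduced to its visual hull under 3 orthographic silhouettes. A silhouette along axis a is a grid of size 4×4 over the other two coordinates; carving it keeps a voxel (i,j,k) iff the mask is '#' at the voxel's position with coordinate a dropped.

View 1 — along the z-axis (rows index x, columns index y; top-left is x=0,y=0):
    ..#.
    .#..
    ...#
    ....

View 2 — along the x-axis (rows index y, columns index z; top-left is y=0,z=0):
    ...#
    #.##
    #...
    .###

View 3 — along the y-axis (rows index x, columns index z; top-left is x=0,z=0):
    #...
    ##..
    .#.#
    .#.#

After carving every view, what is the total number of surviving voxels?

|visual hull| = 4

initial block: 4^3 = 64
  1. axis=2 (XY plane), |mask|=3  ⇒  voxels=12
  2. axis=0 (YZ plane), |mask|=8  ⇒  voxels=7
  3. axis=1 (XZ plane), |mask|=7  ⇒  voxels=4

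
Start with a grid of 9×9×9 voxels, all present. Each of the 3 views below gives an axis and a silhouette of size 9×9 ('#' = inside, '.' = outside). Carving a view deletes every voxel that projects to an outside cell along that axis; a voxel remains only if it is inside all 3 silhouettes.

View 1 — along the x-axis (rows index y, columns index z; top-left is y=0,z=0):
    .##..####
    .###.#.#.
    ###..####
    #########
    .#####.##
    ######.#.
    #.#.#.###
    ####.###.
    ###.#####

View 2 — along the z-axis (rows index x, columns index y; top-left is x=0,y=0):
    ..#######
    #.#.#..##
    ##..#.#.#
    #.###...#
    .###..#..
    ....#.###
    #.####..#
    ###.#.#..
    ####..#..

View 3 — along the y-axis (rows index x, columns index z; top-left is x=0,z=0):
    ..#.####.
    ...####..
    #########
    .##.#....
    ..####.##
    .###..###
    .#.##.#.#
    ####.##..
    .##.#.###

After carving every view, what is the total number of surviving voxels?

191 voxels

initial block: 9^3 = 729
carve view 1 (along x, YZ-mask fill 62/81): 558 voxels remain
carve view 2 (along z, XY-mask fill 46/81): 318 voxels remain
carve view 3 (along y, XZ-mask fill 50/81): 191 voxels remain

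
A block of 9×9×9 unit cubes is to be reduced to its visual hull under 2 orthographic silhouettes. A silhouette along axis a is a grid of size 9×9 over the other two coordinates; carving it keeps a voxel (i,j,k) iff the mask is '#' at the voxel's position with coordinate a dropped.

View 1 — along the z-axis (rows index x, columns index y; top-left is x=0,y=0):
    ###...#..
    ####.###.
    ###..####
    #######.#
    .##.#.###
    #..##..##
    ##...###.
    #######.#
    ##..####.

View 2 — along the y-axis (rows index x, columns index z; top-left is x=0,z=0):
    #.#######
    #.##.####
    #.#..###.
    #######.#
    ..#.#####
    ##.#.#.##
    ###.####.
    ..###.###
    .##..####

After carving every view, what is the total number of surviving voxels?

start: 9×9×9 = 729 voxels
[1] z-view keeps 56 columns → grid now 504
[2] y-view keeps 59 columns → grid now 365

voxel count = 365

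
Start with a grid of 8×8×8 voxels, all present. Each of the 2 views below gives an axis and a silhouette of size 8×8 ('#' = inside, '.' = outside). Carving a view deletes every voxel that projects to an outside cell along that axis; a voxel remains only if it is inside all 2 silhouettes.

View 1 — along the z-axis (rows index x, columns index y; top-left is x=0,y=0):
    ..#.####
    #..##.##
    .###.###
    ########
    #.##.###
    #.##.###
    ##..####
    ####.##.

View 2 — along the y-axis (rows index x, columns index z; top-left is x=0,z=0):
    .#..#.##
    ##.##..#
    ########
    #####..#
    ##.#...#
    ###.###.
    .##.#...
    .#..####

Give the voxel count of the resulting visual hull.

initial block: 8^3 = 512
carve view 1 (along z, XY-mask fill 48/64): 384 voxels remain
carve view 2 (along y, XZ-mask fill 41/64): 249 voxels remain

voxel count = 249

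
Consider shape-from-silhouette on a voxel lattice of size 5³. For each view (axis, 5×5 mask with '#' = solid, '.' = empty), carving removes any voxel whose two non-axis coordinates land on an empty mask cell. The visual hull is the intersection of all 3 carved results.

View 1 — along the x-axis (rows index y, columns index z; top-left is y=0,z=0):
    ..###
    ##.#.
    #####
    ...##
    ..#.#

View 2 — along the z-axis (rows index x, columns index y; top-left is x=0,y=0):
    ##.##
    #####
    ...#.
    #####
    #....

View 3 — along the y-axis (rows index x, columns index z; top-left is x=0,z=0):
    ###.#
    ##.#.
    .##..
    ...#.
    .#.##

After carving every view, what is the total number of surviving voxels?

full grid |V| = 125
after view 1 [x-axis, 15 of 25 cells solid] → remaining = 75
after view 2 [z-axis, 16 of 25 cells solid] → remaining = 45
after view 3 [y-axis, 13 of 25 cells solid] → remaining = 21

remaining voxels: 21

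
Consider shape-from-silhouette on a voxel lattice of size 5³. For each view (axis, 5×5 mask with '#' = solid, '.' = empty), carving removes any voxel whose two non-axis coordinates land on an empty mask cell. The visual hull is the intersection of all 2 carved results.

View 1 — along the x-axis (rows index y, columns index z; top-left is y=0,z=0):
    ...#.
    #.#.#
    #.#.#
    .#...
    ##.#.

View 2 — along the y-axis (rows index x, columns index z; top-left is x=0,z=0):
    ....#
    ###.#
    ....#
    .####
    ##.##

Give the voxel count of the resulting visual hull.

remaining voxels: 30

full grid |V| = 125
V1 x: intersect with YZ mask (11 set) -- 55 left
V2 y: intersect with XZ mask (14 set) -- 30 left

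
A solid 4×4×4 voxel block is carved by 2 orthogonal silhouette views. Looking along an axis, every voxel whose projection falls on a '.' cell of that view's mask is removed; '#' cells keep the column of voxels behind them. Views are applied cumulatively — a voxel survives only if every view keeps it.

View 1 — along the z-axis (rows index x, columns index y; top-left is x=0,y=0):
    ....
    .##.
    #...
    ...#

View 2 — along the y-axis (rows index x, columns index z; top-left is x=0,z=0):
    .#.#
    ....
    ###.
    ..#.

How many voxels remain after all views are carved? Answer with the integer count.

voxel count = 4

start: 4×4×4 = 64 voxels
step 1: project along z, AND mask (4/16) → |grid| = 16
step 2: project along y, AND mask (6/16) → |grid| = 4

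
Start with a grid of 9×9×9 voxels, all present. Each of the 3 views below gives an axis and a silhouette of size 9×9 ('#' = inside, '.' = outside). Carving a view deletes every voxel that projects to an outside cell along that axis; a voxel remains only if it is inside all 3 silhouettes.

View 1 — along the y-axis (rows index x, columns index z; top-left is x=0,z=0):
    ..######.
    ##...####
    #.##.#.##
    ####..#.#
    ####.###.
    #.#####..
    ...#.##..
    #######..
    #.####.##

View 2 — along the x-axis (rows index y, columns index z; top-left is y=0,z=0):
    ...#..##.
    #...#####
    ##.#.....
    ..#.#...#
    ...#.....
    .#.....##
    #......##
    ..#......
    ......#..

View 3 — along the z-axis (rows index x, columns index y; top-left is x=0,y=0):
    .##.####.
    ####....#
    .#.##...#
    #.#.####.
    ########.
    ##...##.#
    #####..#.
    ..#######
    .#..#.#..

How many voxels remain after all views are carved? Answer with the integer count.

before carving: 729 voxels (9×9×9)
[1] y-view keeps 54 columns → grid now 486
[2] x-view keeps 24 columns → grid now 140
[3] z-view keeps 50 columns → grid now 88

remaining voxels: 88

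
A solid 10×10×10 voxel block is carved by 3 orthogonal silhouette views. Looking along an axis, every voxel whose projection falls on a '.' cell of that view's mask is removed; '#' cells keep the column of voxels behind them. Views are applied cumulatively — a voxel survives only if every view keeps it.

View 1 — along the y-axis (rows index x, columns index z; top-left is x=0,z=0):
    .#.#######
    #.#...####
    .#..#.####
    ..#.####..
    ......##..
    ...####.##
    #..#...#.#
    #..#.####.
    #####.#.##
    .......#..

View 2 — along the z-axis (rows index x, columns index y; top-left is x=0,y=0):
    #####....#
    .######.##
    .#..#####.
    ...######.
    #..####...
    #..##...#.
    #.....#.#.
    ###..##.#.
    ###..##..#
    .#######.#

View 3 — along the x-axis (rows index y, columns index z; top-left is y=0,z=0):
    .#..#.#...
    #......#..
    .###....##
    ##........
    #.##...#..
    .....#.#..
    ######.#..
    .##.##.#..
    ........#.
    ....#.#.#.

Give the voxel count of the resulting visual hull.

|visual hull| = 97

initial block: 10^3 = 1000
[1] y-view keeps 52 columns → grid now 520
[2] z-view keeps 58 columns → grid now 300
[3] x-view keeps 34 columns → grid now 97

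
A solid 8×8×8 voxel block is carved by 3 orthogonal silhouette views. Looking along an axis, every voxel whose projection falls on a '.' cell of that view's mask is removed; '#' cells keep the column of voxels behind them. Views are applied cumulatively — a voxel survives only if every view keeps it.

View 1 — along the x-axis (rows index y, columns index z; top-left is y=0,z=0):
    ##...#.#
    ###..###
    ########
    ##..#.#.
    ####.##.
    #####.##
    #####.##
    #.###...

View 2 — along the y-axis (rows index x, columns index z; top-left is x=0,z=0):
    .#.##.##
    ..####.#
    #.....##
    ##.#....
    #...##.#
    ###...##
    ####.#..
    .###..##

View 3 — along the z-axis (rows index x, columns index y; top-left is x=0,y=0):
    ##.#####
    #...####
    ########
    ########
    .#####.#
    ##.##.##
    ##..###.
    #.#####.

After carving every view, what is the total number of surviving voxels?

voxel count = 159

full grid |V| = 512
carve view 1 (along x, YZ-mask fill 46/64): 368 voxels remain
carve view 2 (along y, XZ-mask fill 35/64): 205 voxels remain
carve view 3 (along z, XY-mask fill 51/64): 159 voxels remain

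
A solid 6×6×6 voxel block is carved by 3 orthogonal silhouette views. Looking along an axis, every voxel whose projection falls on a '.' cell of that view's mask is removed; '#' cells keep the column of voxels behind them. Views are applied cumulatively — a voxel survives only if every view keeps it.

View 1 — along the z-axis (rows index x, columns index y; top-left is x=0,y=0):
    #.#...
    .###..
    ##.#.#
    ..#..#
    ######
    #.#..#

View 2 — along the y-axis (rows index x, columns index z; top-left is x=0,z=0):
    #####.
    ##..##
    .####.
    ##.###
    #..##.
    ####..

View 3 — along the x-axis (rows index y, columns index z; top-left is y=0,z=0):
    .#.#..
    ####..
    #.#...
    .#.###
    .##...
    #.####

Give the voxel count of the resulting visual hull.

initial block: 6^3 = 216
  1. axis=2 (XY plane), |mask|=20  ⇒  voxels=120
  2. axis=1 (XZ plane), |mask|=25  ⇒  voxels=78
  3. axis=0 (YZ plane), |mask|=19  ⇒  voxels=42

42 voxels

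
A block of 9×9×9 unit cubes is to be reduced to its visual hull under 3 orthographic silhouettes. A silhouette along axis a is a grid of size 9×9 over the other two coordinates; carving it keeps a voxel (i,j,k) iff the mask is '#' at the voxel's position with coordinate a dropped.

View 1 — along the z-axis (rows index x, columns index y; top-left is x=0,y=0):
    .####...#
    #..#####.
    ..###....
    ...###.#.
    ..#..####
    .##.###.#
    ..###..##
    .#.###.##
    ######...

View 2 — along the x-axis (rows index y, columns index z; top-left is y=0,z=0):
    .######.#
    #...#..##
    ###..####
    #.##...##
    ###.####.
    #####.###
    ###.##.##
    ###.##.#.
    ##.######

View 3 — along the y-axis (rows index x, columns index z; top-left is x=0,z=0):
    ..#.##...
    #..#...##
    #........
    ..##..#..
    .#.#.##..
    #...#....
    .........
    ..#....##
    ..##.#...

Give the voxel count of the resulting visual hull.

full grid |V| = 729
[1] z-view keeps 46 columns → grid now 414
[2] x-view keeps 59 columns → grid now 302
[3] y-view keeps 23 columns → grid now 87

voxel count = 87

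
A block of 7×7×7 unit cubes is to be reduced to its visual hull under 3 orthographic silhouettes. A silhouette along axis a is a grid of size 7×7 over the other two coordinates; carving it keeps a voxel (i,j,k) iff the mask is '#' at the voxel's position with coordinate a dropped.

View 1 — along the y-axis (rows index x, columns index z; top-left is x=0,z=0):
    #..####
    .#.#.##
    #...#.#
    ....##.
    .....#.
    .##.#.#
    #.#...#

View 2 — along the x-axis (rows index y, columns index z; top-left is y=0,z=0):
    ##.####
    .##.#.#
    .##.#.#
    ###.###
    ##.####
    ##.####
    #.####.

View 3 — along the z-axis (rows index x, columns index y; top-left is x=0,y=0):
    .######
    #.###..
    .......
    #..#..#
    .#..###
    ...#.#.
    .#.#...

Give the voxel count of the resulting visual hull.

remaining voxels: 56

start: 7×7×7 = 343 voxels
step 1: project along y, AND mask (22/49) → |grid| = 154
step 2: project along x, AND mask (37/49) → |grid| = 121
step 3: project along z, AND mask (21/49) → |grid| = 56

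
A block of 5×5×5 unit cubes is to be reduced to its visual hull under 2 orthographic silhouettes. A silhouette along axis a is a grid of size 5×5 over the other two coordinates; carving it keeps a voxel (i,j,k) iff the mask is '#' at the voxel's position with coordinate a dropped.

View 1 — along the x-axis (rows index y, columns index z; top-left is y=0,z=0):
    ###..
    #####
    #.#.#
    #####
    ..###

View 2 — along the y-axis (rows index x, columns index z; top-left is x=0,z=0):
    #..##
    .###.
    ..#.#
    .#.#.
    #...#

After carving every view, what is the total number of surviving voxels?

voxel count = 45

before carving: 125 voxels (5×5×5)
V1 x: intersect with YZ mask (19 set) -- 95 left
V2 y: intersect with XZ mask (12 set) -- 45 left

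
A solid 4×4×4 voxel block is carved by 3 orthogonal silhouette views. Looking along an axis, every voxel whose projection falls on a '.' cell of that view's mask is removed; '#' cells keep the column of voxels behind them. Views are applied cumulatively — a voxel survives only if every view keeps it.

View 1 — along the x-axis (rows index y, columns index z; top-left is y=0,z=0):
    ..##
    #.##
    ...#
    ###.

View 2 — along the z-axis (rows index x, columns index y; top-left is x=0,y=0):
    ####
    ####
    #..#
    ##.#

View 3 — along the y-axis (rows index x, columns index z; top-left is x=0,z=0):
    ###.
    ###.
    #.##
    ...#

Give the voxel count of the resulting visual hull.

before carving: 64 voxels (4×4×4)
carve view 1 (along x, YZ-mask fill 9/16): 36 voxels remain
carve view 2 (along z, XY-mask fill 13/16): 31 voxels remain
carve view 3 (along y, XZ-mask fill 10/16): 18 voxels remain

18 voxels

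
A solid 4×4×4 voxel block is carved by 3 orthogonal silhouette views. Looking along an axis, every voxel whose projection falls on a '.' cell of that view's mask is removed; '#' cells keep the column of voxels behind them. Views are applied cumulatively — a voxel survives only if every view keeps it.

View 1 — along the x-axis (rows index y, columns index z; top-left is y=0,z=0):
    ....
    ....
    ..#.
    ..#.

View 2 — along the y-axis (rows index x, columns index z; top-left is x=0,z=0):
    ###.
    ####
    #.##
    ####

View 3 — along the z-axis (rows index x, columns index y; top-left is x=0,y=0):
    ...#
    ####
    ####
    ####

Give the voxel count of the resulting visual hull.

before carving: 64 voxels (4×4×4)
carve view 1 (along x, YZ-mask fill 2/16): 8 voxels remain
carve view 2 (along y, XZ-mask fill 14/16): 8 voxels remain
carve view 3 (along z, XY-mask fill 13/16): 7 voxels remain

|visual hull| = 7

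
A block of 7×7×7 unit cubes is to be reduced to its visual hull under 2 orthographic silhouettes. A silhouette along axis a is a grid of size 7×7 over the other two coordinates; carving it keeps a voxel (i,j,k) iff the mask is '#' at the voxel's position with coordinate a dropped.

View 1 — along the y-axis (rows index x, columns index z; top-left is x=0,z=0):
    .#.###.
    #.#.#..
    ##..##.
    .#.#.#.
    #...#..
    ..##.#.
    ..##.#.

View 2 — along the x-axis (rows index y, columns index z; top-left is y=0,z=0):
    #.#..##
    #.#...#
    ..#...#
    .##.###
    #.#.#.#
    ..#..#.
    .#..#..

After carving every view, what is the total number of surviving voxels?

voxel count = 60

full grid |V| = 343
[1] y-view keeps 22 columns → grid now 154
[2] x-view keeps 22 columns → grid now 60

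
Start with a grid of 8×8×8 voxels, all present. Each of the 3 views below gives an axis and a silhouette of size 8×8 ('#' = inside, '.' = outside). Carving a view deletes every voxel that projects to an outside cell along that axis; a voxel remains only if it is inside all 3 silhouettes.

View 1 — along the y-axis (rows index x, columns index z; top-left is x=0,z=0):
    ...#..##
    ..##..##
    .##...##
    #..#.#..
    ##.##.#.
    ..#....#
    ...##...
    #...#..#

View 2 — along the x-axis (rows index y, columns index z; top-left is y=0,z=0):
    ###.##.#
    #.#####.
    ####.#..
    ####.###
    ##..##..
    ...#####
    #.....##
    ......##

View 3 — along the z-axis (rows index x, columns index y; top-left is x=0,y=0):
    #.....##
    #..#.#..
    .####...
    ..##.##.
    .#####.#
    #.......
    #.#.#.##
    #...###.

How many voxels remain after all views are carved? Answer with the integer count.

initial block: 8^3 = 512
carve view 1 (along y, XZ-mask fill 26/64): 208 voxels remain
carve view 2 (along x, YZ-mask fill 38/64): 121 voxels remain
carve view 3 (along z, XY-mask fill 30/64): 64 voxels remain

|visual hull| = 64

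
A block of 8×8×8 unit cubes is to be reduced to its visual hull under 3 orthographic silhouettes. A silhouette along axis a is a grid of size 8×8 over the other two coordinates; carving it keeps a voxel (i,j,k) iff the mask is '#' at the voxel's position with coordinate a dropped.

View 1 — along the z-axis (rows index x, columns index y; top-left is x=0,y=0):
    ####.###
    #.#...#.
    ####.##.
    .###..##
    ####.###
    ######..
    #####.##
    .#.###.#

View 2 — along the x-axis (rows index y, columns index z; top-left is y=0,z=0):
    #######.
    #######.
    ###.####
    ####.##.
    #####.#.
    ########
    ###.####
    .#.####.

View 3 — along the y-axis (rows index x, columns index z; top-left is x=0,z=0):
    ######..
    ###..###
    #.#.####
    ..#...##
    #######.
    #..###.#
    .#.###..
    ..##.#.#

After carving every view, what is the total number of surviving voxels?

start: 8×8×8 = 512 voxels
V1 z: intersect with XY mask (46 set) -- 368 left
V2 x: intersect with YZ mask (53 set) -- 307 left
V3 y: intersect with XZ mask (41 set) -- 202 left

202 voxels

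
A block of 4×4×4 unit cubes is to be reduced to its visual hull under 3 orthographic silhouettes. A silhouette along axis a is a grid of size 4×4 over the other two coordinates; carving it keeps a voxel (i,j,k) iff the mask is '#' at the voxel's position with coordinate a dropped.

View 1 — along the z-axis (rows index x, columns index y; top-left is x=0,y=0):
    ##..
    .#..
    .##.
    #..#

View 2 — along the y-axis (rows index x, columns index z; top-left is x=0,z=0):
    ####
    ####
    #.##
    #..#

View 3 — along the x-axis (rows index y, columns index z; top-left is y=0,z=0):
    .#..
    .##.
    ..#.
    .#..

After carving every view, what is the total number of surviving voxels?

remaining voxels: 7

before carving: 64 voxels (4×4×4)
[1] z-view keeps 7 columns → grid now 28
[2] y-view keeps 13 columns → grid now 22
[3] x-view keeps 5 columns → grid now 7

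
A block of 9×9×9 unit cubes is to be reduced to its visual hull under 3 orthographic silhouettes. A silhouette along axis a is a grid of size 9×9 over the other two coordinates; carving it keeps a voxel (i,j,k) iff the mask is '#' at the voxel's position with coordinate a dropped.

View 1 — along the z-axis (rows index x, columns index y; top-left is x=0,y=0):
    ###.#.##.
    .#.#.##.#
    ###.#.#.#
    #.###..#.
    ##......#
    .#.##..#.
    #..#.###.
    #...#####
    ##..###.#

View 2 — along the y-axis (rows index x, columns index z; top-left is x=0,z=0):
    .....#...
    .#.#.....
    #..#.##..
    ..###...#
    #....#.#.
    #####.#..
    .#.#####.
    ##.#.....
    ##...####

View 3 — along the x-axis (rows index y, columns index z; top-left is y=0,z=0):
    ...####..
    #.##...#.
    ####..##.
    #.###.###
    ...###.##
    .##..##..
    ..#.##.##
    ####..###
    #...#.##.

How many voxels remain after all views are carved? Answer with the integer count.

before carving: 729 voxels (9×9×9)
V1 z: intersect with XY mask (46 set) -- 414 left
V2 y: intersect with XZ mask (35 set) -- 177 left
V3 x: intersect with YZ mask (46 set) -- 94 left

remaining voxels: 94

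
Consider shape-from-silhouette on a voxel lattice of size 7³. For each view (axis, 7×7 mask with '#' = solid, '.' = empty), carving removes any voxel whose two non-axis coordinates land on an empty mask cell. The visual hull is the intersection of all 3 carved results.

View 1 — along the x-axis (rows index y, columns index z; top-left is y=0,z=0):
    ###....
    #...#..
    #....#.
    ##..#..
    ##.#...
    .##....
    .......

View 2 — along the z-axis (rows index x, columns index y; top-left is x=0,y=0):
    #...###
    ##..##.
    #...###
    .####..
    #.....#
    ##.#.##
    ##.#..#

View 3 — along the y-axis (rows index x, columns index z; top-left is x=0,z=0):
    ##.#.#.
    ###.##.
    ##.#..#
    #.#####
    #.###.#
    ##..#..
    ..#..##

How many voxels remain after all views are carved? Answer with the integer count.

voxel count = 40

initial block: 7^3 = 343
after view 1 [x-axis, 15 of 49 cells solid] → remaining = 105
after view 2 [z-axis, 27 of 49 cells solid] → remaining = 57
after view 3 [y-axis, 30 of 49 cells solid] → remaining = 40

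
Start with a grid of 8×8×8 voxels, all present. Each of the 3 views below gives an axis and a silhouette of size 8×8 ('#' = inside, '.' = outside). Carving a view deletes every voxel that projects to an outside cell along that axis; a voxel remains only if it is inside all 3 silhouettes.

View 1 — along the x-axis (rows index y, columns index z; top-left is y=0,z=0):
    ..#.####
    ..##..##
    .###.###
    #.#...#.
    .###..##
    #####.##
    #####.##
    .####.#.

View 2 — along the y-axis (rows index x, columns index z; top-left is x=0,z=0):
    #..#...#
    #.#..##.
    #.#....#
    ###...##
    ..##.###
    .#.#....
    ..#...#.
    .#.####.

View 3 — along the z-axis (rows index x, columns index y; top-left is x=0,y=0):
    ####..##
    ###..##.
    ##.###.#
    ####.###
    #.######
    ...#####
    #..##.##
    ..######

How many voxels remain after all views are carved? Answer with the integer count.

full grid |V| = 512
step 1: project along x, AND mask (42/64) → |grid| = 336
step 2: project along y, AND mask (29/64) → |grid| = 165
step 3: project along z, AND mask (47/64) → |grid| = 126

remaining voxels: 126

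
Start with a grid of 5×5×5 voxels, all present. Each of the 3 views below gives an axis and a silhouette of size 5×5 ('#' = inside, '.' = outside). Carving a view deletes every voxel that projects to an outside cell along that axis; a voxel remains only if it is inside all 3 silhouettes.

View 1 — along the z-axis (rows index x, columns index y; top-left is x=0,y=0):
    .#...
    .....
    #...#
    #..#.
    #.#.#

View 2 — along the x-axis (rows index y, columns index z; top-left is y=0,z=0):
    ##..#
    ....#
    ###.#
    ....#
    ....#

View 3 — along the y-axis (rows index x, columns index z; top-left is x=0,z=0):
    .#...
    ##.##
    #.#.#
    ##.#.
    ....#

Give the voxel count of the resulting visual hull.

before carving: 125 voxels (5×5×5)
carve view 1 (along z, XY-mask fill 8/25): 40 voxels remain
carve view 2 (along x, YZ-mask fill 10/25): 17 voxels remain
carve view 3 (along y, XZ-mask fill 12/25): 8 voxels remain

remaining voxels: 8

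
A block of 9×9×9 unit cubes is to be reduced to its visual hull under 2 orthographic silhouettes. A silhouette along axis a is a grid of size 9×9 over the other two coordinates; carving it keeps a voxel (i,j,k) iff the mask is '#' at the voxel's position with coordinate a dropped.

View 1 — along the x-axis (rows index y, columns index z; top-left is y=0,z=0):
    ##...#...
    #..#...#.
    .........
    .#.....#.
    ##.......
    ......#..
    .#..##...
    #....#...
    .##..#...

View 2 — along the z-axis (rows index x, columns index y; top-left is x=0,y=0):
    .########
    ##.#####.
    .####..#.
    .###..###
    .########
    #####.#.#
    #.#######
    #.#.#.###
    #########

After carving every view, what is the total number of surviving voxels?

134 voxels

initial block: 9^3 = 729
  1. axis=0 (YZ plane), |mask|=19  ⇒  voxels=171
  2. axis=2 (XY plane), |mask|=64  ⇒  voxels=134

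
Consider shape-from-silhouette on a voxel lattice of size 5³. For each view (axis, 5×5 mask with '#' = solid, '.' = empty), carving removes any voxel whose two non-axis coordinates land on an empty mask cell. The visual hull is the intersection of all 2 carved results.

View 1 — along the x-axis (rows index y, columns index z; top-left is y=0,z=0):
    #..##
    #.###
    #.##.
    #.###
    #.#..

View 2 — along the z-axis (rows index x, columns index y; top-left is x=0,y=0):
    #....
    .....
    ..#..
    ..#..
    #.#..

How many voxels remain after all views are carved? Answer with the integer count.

remaining voxels: 15

start: 5×5×5 = 125 voxels
V1 x: intersect with YZ mask (16 set) -- 80 left
V2 z: intersect with XY mask (5 set) -- 15 left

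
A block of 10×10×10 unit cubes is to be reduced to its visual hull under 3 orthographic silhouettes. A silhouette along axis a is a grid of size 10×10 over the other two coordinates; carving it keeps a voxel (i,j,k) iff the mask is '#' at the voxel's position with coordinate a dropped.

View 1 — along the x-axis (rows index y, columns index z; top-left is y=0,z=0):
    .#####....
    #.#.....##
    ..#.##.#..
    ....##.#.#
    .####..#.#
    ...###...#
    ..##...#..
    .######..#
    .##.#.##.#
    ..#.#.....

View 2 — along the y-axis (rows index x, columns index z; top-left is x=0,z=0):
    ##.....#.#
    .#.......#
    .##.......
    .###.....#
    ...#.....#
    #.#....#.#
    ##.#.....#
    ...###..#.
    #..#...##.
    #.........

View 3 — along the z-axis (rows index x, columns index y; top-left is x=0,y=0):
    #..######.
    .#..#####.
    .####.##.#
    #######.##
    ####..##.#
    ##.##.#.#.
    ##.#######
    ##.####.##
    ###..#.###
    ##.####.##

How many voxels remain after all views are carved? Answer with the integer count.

before carving: 1000 voxels (10×10×10)
step 1: project along x, AND mask (45/100) → |grid| = 450
step 2: project along y, AND mask (31/100) → |grid| = 140
step 3: project along z, AND mask (74/100) → |grid| = 106

106 voxels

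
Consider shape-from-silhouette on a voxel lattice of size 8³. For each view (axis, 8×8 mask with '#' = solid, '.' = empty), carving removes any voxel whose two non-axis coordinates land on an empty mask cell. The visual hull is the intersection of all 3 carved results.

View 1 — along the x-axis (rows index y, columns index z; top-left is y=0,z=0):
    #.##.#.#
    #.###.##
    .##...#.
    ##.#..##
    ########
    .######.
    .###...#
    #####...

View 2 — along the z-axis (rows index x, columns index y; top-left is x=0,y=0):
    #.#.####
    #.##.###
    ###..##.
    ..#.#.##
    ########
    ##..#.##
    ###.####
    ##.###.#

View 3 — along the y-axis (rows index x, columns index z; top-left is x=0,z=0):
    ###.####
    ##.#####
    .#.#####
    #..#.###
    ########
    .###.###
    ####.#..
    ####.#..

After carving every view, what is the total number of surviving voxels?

187 voxels

start: 8×8×8 = 512 voxels
carve view 1 (along x, YZ-mask fill 42/64): 336 voxels remain
carve view 2 (along z, XY-mask fill 47/64): 245 voxels remain
carve view 3 (along y, XZ-mask fill 49/64): 187 voxels remain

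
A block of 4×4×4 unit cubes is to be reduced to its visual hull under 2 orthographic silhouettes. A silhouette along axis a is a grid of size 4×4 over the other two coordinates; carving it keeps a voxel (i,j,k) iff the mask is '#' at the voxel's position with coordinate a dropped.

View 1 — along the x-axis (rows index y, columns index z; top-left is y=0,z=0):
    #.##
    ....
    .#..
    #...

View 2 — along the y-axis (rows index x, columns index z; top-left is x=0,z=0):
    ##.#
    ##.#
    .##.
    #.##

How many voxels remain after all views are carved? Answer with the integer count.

full grid |V| = 64
  1. axis=0 (YZ plane), |mask|=5  ⇒  voxels=20
  2. axis=1 (XZ plane), |mask|=11  ⇒  voxels=14

remaining voxels: 14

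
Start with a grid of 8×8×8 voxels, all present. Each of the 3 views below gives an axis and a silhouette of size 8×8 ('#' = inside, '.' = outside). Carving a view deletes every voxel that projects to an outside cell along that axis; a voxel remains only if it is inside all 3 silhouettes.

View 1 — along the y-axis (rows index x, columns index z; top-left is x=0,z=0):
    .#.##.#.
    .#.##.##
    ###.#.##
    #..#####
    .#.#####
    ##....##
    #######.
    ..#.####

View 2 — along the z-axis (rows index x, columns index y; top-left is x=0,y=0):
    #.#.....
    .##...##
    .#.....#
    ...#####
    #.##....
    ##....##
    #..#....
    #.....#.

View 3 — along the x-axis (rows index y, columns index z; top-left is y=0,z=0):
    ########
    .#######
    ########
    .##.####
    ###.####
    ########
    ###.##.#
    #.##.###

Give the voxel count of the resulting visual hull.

initial block: 8^3 = 512
  1. axis=1 (XZ plane), |mask|=43  ⇒  voxels=344
  2. axis=2 (XY plane), |mask|=24  ⇒  voxels=128
  3. axis=0 (YZ plane), |mask|=56  ⇒  voxels=108

108 voxels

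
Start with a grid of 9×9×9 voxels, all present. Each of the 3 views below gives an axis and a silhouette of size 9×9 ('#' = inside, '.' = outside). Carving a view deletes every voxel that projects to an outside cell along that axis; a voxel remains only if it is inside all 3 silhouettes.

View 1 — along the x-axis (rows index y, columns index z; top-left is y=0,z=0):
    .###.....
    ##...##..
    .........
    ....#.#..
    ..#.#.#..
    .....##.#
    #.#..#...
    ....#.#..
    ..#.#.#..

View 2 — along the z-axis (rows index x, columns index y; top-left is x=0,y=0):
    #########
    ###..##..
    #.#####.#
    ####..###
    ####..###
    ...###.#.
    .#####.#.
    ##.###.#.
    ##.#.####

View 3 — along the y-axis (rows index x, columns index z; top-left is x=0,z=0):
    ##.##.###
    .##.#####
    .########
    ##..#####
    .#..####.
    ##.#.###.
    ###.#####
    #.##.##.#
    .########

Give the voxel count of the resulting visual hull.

remaining voxels: 115

start: 9×9×9 = 729 voxels
step 1: project along x, AND mask (23/81) → |grid| = 207
step 2: project along z, AND mask (58/81) → |grid| = 148
step 3: project along y, AND mask (62/81) → |grid| = 115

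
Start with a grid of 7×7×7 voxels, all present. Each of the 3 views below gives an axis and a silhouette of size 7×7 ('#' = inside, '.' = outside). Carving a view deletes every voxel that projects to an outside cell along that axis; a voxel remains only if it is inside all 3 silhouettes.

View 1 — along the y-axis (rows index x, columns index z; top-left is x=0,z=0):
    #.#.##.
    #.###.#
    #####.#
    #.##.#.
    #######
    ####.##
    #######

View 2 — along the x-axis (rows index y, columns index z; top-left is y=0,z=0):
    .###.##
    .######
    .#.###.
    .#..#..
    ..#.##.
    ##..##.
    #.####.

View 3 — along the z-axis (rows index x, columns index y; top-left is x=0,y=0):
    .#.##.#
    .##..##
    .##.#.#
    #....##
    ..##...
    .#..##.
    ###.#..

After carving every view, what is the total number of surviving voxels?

voxel count = 80

start: 7×7×7 = 343 voxels
after view 1 [y-axis, 39 of 49 cells solid] → remaining = 273
after view 2 [x-axis, 29 of 49 cells solid] → remaining = 156
after view 3 [z-axis, 24 of 49 cells solid] → remaining = 80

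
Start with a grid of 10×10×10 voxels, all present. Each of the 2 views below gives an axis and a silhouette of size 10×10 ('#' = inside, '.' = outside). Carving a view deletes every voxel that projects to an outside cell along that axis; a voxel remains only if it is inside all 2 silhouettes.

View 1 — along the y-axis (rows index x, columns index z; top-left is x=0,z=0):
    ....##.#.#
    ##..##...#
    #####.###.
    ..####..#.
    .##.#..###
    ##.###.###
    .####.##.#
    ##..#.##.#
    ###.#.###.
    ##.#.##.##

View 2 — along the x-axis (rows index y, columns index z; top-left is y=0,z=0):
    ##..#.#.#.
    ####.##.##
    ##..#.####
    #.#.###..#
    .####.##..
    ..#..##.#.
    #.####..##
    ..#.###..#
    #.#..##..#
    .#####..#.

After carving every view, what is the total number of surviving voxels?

voxel count = 366

initial block: 10^3 = 1000
step 1: project along y, AND mask (63/100) → |grid| = 630
step 2: project along x, AND mask (59/100) → |grid| = 366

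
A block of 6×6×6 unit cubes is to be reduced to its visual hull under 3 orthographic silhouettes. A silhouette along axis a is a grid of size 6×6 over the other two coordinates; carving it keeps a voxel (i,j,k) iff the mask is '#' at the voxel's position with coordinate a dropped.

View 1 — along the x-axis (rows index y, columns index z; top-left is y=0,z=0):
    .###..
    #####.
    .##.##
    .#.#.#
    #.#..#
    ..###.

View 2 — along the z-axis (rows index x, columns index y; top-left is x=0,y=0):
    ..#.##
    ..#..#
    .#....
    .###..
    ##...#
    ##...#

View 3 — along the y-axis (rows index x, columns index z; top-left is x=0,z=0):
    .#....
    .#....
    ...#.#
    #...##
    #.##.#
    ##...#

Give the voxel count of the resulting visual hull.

initial block: 6^3 = 216
V1 x: intersect with YZ mask (21 set) -- 126 left
V2 z: intersect with XY mask (15 set) -- 56 left
V3 y: intersect with XZ mask (14 set) -- 18 left

18 voxels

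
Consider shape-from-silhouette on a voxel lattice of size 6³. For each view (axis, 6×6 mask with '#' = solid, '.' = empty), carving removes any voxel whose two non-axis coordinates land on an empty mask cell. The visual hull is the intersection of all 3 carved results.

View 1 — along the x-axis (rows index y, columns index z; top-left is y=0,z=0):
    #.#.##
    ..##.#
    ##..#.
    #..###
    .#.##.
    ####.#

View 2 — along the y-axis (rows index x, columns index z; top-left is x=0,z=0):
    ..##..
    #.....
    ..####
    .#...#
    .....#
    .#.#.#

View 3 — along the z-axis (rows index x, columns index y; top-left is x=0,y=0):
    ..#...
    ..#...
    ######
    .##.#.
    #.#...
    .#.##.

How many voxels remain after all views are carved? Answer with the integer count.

before carving: 216 voxels (6×6×6)
[1] x-view keeps 22 columns → grid now 132
[2] y-view keeps 13 columns → grid now 48
[3] z-view keeps 16 columns → grid now 26

voxel count = 26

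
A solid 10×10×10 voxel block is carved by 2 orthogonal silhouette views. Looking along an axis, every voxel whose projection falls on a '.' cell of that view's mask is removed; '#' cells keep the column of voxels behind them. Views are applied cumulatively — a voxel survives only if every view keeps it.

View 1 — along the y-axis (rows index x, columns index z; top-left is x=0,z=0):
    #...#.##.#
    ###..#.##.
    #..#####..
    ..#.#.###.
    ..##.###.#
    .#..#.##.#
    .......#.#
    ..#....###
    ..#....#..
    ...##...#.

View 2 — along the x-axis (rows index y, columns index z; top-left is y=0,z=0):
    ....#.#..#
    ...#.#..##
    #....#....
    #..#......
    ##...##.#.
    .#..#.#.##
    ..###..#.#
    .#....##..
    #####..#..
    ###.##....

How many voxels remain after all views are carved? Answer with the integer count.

initial block: 10^3 = 1000
[1] y-view keeps 44 columns → grid now 440
[2] x-view keeps 40 columns → grid now 168

remaining voxels: 168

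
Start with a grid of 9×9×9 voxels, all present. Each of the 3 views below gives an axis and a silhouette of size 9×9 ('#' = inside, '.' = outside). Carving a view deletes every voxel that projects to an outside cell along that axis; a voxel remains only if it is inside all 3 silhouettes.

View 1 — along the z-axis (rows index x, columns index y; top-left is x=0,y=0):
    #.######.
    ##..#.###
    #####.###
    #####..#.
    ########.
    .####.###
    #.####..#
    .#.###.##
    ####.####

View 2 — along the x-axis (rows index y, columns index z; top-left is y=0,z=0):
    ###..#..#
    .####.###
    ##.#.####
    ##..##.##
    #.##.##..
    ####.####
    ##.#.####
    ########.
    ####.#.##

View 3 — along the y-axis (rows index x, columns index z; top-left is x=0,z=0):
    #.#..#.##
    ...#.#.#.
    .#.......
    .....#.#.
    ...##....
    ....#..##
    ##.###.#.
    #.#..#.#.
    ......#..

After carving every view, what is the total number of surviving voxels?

start: 9×9×9 = 729 voxels
  1. axis=2 (XY plane), |mask|=62  ⇒  voxels=558
  2. axis=0 (YZ plane), |mask|=60  ⇒  voxels=409
  3. axis=1 (XZ plane), |mask|=27  ⇒  voxels=132

|visual hull| = 132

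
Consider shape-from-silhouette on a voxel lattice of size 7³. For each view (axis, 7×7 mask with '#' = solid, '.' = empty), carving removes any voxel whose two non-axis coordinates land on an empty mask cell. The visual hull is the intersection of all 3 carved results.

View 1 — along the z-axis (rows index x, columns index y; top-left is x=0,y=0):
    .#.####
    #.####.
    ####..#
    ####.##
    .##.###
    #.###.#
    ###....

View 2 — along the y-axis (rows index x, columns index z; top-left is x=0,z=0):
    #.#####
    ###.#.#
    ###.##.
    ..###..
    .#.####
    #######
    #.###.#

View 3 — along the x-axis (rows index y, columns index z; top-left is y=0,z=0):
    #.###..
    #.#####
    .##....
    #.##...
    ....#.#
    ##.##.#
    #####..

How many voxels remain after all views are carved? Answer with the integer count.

before carving: 343 voxels (7×7×7)
after view 1 [z-axis, 34 of 49 cells solid] → remaining = 238
after view 2 [y-axis, 36 of 49 cells solid] → remaining = 173
after view 3 [x-axis, 27 of 49 cells solid] → remaining = 101

|visual hull| = 101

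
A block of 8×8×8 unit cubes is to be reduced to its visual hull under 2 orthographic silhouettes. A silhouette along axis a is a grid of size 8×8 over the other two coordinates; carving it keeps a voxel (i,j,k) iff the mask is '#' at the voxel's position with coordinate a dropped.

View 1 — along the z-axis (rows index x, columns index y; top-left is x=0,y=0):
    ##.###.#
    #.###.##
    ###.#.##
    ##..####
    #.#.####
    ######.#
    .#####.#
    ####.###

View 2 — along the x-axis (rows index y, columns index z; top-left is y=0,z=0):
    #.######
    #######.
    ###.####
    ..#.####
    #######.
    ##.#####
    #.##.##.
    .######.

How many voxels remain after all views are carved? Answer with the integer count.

full grid |V| = 512
after view 1 [z-axis, 50 of 64 cells solid] → remaining = 400
after view 2 [x-axis, 51 of 64 cells solid] → remaining = 322

remaining voxels: 322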